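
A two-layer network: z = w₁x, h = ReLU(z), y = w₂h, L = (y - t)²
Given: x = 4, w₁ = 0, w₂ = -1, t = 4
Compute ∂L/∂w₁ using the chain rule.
∂L/∂w₁ = 0

Forward pass:
z = w₁x = 0×4 = 0
h = ReLU(0) = 0
y = w₂h = -1×0 = 0

Backward pass:
∂L/∂y = 2(y - t) = 2(0 - 4) = -8
∂y/∂h = w₂ = -1
∂h/∂z = 0 (ReLU derivative)
∂z/∂w₁ = x = 4

∂L/∂w₁ = -8 × -1 × 0 × 4 = 0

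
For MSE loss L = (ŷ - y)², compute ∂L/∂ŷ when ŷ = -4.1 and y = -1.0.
∂L/∂ŷ = -6.2

∂L/∂ŷ = 2(ŷ - y) = 2(-4.1 - -1.0) = 2(-3.1) = -6.2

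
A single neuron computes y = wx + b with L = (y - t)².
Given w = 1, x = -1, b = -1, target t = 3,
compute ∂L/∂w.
∂L/∂w = 10

y = wx + b = (1)(-1) + -1 = -2
∂L/∂y = 2(y - t) = 2(-2 - 3) = -10
∂y/∂w = x = -1
∂L/∂w = ∂L/∂y · ∂y/∂w = -10 × -1 = 10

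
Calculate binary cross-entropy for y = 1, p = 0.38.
L = 0.9676

L = -1·log(0.38) - 0·log(0.62) = -log(0.38) = 0.9676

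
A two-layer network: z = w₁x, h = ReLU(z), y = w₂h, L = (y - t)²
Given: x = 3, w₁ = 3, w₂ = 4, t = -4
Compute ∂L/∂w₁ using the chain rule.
∂L/∂w₁ = 960

Forward pass:
z = w₁x = 3×3 = 9
h = ReLU(9) = 9
y = w₂h = 4×9 = 36

Backward pass:
∂L/∂y = 2(y - t) = 2(36 - -4) = 80
∂y/∂h = w₂ = 4
∂h/∂z = 1 (ReLU derivative)
∂z/∂w₁ = x = 3

∂L/∂w₁ = 80 × 4 × 1 × 3 = 960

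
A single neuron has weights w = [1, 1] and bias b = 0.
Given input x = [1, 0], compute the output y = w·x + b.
y = 1

y = (1)(1) + (1)(0) + 0 = 1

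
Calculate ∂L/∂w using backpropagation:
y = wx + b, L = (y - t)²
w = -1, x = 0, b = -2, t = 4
∂L/∂w = 0

y = wx + b = (-1)(0) + -2 = -2
∂L/∂y = 2(y - t) = 2(-2 - 4) = -12
∂y/∂w = x = 0
∂L/∂w = ∂L/∂y · ∂y/∂w = -12 × 0 = 0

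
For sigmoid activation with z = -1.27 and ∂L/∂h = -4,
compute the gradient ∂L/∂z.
∂L/∂z = -0.6847

σ(-1.27) = 0.2193
σ'(-1.27) = σ(-1.27)(1 - σ(-1.27)) = 0.2193 × 0.7807 = 0.1712
∂L/∂z = ∂L/∂h · σ'(z) = -4 × 0.1712 = -0.6847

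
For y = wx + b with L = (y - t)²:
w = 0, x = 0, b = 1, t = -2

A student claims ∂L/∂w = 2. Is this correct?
Incorrect

y = (0)(0) + 1 = 1
∂L/∂y = 2(y - t) = 2(1 - -2) = 6
∂y/∂w = x = 0
∂L/∂w = 6 × 0 = 0

Claimed value: 2
Incorrect: The correct gradient is 0.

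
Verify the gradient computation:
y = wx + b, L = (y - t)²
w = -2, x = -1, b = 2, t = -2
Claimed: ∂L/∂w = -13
Incorrect

y = (-2)(-1) + 2 = 4
∂L/∂y = 2(y - t) = 2(4 - -2) = 12
∂y/∂w = x = -1
∂L/∂w = 12 × -1 = -12

Claimed value: -13
Incorrect: The correct gradient is -12.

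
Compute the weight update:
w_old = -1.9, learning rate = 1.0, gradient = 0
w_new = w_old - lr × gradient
w_new = -1.9

w_new = w - η·∂L/∂w = -1.9 - 1.0×(0) = -1.9 - (0) = -1.9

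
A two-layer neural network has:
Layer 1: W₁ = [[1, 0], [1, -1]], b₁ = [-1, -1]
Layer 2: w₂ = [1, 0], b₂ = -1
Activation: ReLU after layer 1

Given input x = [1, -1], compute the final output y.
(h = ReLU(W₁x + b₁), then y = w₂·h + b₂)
y = -1

Layer 1 pre-activation: z₁ = [0, 1]
After ReLU: h = [0, 1]
Layer 2 output: y = 1×0 + 0×1 + -1 = -1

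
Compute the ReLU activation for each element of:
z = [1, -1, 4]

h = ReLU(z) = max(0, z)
h = [1, 0, 4]

ReLU applied element-wise: max(0,1)=1, max(0,-1)=0, max(0,4)=4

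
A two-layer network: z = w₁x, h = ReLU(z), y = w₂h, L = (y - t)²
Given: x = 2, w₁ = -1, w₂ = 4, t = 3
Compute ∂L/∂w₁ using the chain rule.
∂L/∂w₁ = 0

Forward pass:
z = w₁x = -1×2 = -2
h = ReLU(-2) = 0
y = w₂h = 4×0 = 0

Backward pass:
∂L/∂y = 2(y - t) = 2(0 - 3) = -6
∂y/∂h = w₂ = 4
∂h/∂z = 0 (ReLU derivative)
∂z/∂w₁ = x = 2

∂L/∂w₁ = -6 × 4 × 0 × 2 = 0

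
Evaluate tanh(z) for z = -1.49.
-0.9033

tanh(-1.49) = (e^(-1.49) - e^(1.49))/(e^(-1.49) + e^(1.49)) = -0.9033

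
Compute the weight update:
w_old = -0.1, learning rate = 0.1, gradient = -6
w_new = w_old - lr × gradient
w_new = 0.5

w_new = w - η·∂L/∂w = -0.1 - 0.1×(-6) = -0.1 - (-0.6) = 0.5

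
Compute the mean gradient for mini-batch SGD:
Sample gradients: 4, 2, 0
Average gradient = 2

Average = (1/3)(4 + 2 + 0) = 6/3 = 2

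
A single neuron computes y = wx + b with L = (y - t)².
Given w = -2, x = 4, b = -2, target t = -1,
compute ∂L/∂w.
∂L/∂w = -72

y = wx + b = (-2)(4) + -2 = -10
∂L/∂y = 2(y - t) = 2(-10 - -1) = -18
∂y/∂w = x = 4
∂L/∂w = ∂L/∂y · ∂y/∂w = -18 × 4 = -72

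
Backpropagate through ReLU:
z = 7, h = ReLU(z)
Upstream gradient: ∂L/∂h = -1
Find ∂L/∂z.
∂L/∂z = -1

h = ReLU(7) = 7
Since z > 0: ∂h/∂z = 1
∂L/∂z = ∂L/∂h · ∂h/∂z = -1 × 1 = -1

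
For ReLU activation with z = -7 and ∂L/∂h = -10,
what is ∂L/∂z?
∂L/∂z = 0

h = ReLU(-7) = 0
Since z < 0: ∂h/∂z = 0
∂L/∂z = ∂L/∂h · ∂h/∂z = -10 × 0 = 0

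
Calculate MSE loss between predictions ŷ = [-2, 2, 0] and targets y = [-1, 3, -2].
MSE = 2

MSE = (1/3)((-2--1)² + (2-3)² + (0--2)²) = (1/3)(1 + 1 + 4) = 2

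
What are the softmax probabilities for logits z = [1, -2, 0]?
p = [0.7054, 0.0351, 0.2595]

exp(z) = [2.718, 0.1353, 1]
Sum = 3.854
p = [0.7054, 0.0351, 0.2595]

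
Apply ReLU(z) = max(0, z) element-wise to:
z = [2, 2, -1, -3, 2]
h = [2, 2, 0, 0, 2]

ReLU applied element-wise: max(0,2)=2, max(0,2)=2, max(0,-1)=0, max(0,-3)=0, max(0,2)=2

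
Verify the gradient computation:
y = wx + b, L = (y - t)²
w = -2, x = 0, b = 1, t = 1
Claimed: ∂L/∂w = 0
Correct

y = (-2)(0) + 1 = 1
∂L/∂y = 2(y - t) = 2(1 - 1) = 0
∂y/∂w = x = 0
∂L/∂w = 0 × 0 = 0

Claimed value: 0
Correct: The correct gradient is 0.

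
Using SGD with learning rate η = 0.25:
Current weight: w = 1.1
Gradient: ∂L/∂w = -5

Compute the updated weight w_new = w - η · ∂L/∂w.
w_new = 2.35

w_new = w - η·∂L/∂w = 1.1 - 0.25×(-5) = 1.1 - (-1.25) = 2.35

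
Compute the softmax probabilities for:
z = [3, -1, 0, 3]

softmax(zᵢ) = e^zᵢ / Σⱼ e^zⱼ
p = [0.4835, 0.0089, 0.0241, 0.4835]

exp(z) = [20.09, 0.3679, 1, 20.09]
Sum = 41.54
p = [0.4835, 0.0089, 0.0241, 0.4835]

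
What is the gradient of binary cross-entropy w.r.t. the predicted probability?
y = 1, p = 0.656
∂L/∂p = -1.524

∂L/∂p = -y/p + (1-y)/(1-p) = -1/0.656 + 0 = -1.524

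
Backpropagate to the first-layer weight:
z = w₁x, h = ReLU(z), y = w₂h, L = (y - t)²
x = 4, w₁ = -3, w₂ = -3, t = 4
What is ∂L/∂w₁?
∂L/∂w₁ = 0

Forward pass:
z = w₁x = -3×4 = -12
h = ReLU(-12) = 0
y = w₂h = -3×0 = 0

Backward pass:
∂L/∂y = 2(y - t) = 2(0 - 4) = -8
∂y/∂h = w₂ = -3
∂h/∂z = 0 (ReLU derivative)
∂z/∂w₁ = x = 4

∂L/∂w₁ = -8 × -3 × 0 × 4 = 0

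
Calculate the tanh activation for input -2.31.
-0.9805

tanh(-2.31) = (e^(-2.31) - e^(2.31))/(e^(-2.31) + e^(2.31)) = -0.9805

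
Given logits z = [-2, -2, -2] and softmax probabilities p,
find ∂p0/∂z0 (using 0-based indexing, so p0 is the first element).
∂p0/∂z0 = 0.2222

p = softmax(z) = [0.3333, 0.3333, 0.3333]
p0 = 0.3333

∂p0/∂z0 = p0(1 - p0) = 0.3333 × (1 - 0.3333) = 0.2222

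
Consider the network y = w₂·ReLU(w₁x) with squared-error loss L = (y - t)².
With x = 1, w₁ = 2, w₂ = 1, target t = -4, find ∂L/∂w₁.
∂L/∂w₁ = 12

Forward pass:
z = w₁x = 2×1 = 2
h = ReLU(2) = 2
y = w₂h = 1×2 = 2

Backward pass:
∂L/∂y = 2(y - t) = 2(2 - -4) = 12
∂y/∂h = w₂ = 1
∂h/∂z = 1 (ReLU derivative)
∂z/∂w₁ = x = 1

∂L/∂w₁ = 12 × 1 × 1 × 1 = 12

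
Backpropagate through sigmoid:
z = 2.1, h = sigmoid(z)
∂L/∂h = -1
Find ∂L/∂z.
∂L/∂z = -0.09719

σ(2.1) = 0.8909
σ'(2.1) = σ(2.1)(1 - σ(2.1)) = 0.8909 × 0.1091 = 0.09719
∂L/∂z = ∂L/∂h · σ'(z) = -1 × 0.09719 = -0.09719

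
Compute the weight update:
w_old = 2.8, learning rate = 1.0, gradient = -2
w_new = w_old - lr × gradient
w_new = 4.8

w_new = w - η·∂L/∂w = 2.8 - 1.0×(-2) = 2.8 - (-2) = 4.8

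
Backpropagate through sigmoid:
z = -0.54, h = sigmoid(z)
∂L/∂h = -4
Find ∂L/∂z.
∂L/∂z = -0.9305

σ(-0.54) = 0.3682
σ'(-0.54) = σ(-0.54)(1 - σ(-0.54)) = 0.3682 × 0.6318 = 0.2326
∂L/∂z = ∂L/∂h · σ'(z) = -4 × 0.2326 = -0.9305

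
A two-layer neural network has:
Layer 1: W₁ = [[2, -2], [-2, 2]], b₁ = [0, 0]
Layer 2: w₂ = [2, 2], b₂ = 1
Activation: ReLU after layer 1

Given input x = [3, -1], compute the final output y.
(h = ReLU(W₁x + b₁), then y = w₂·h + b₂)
y = 17

Layer 1 pre-activation: z₁ = [8, -8]
After ReLU: h = [8, 0]
Layer 2 output: y = 2×8 + 2×0 + 1 = 17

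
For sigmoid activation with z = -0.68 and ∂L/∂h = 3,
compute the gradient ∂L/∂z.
∂L/∂z = 0.6696

σ(-0.68) = 0.3363
σ'(-0.68) = σ(-0.68)(1 - σ(-0.68)) = 0.3363 × 0.6637 = 0.2232
∂L/∂z = ∂L/∂h · σ'(z) = 3 × 0.2232 = 0.6696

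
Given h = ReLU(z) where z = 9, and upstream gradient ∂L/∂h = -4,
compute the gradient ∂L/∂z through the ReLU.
∂L/∂z = -4

h = ReLU(9) = 9
Since z > 0: ∂h/∂z = 1
∂L/∂z = ∂L/∂h · ∂h/∂z = -4 × 1 = -4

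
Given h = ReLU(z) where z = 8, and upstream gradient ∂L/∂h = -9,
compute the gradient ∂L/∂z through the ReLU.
∂L/∂z = -9

h = ReLU(8) = 8
Since z > 0: ∂h/∂z = 1
∂L/∂z = ∂L/∂h · ∂h/∂z = -9 × 1 = -9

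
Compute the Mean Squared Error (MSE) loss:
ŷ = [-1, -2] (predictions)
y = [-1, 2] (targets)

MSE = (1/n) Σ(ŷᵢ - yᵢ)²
MSE = 8

MSE = (1/2)((-1--1)² + (-2-2)²) = (1/2)(0 + 16) = 8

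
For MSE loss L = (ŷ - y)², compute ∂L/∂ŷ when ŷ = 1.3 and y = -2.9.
∂L/∂ŷ = 8.4

∂L/∂ŷ = 2(ŷ - y) = 2(1.3 - -2.9) = 2(4.2) = 8.4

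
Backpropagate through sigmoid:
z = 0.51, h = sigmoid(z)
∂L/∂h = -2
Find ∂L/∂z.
∂L/∂z = -0.4688

σ(0.51) = 0.6248
σ'(0.51) = σ(0.51)(1 - σ(0.51)) = 0.6248 × 0.3752 = 0.2344
∂L/∂z = ∂L/∂h · σ'(z) = -2 × 0.2344 = -0.4688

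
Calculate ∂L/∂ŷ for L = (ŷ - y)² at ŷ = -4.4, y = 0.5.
∂L/∂ŷ = -9.8

∂L/∂ŷ = 2(ŷ - y) = 2(-4.4 - 0.5) = 2(-4.9) = -9.8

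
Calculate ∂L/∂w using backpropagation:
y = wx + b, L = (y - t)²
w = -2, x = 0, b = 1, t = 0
∂L/∂w = 0

y = wx + b = (-2)(0) + 1 = 1
∂L/∂y = 2(y - t) = 2(1 - 0) = 2
∂y/∂w = x = 0
∂L/∂w = ∂L/∂y · ∂y/∂w = 2 × 0 = 0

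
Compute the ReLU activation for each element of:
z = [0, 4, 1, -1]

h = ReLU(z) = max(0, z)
h = [0, 4, 1, 0]

ReLU applied element-wise: max(0,0)=0, max(0,4)=4, max(0,1)=1, max(0,-1)=0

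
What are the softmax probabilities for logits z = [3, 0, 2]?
p = [0.7054, 0.0351, 0.2595]

exp(z) = [20.09, 1, 7.389]
Sum = 28.47
p = [0.7054, 0.0351, 0.2595]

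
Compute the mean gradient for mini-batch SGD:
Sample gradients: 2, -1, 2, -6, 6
Average gradient = 0.6

Average = (1/5)(2 + -1 + 2 + -6 + 6) = 3/5 = 0.6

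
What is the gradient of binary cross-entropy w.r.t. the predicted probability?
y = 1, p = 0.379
∂L/∂p = -2.639

∂L/∂p = -y/p + (1-y)/(1-p) = -1/0.379 + 0 = -2.639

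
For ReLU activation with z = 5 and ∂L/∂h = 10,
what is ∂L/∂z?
∂L/∂z = 10

h = ReLU(5) = 5
Since z > 0: ∂h/∂z = 1
∂L/∂z = ∂L/∂h · ∂h/∂z = 10 × 1 = 10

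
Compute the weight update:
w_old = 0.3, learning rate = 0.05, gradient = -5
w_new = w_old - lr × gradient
w_new = 0.55

w_new = w - η·∂L/∂w = 0.3 - 0.05×(-5) = 0.3 - (-0.25) = 0.55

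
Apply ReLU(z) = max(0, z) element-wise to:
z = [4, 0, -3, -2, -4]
h = [4, 0, 0, 0, 0]

ReLU applied element-wise: max(0,4)=4, max(0,0)=0, max(0,-3)=0, max(0,-2)=0, max(0,-4)=0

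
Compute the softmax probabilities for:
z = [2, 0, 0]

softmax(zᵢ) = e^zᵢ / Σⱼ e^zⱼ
p = [0.787, 0.1065, 0.1065]

exp(z) = [7.389, 1, 1]
Sum = 9.389
p = [0.787, 0.1065, 0.1065]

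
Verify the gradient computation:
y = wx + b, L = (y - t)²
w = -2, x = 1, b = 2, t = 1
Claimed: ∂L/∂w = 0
Incorrect

y = (-2)(1) + 2 = 0
∂L/∂y = 2(y - t) = 2(0 - 1) = -2
∂y/∂w = x = 1
∂L/∂w = -2 × 1 = -2

Claimed value: 0
Incorrect: The correct gradient is -2.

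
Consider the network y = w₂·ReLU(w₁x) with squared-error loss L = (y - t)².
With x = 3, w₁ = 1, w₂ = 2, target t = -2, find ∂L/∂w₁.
∂L/∂w₁ = 96

Forward pass:
z = w₁x = 1×3 = 3
h = ReLU(3) = 3
y = w₂h = 2×3 = 6

Backward pass:
∂L/∂y = 2(y - t) = 2(6 - -2) = 16
∂y/∂h = w₂ = 2
∂h/∂z = 1 (ReLU derivative)
∂z/∂w₁ = x = 3

∂L/∂w₁ = 16 × 2 × 1 × 3 = 96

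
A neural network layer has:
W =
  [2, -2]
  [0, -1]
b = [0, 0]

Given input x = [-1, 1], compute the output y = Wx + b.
y = [-4, -1]

Wx = [2×-1 + -2×1, 0×-1 + -1×1]
   = [-4, -1]
y = Wx + b = [-4 + 0, -1 + 0] = [-4, -1]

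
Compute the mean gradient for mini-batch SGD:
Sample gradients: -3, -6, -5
Average gradient = -4.667

Average = (1/3)(-3 + -6 + -5) = -14/3 = -4.667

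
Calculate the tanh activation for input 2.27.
0.9789

tanh(2.27) = (e^(2.27) - e^(-2.27))/(e^(2.27) + e^(-2.27)) = 0.9789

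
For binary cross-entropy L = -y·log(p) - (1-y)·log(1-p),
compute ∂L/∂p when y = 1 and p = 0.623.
∂L/∂p = -1.605

∂L/∂p = -y/p + (1-y)/(1-p) = -1/0.623 + 0 = -1.605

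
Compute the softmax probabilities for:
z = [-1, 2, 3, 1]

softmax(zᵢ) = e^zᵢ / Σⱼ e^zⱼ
p = [0.012, 0.2418, 0.6572, 0.0889]

exp(z) = [0.3679, 7.389, 20.09, 2.718]
Sum = 30.56
p = [0.012, 0.2418, 0.6572, 0.0889]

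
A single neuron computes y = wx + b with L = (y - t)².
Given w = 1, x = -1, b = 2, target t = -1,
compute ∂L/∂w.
∂L/∂w = -4

y = wx + b = (1)(-1) + 2 = 1
∂L/∂y = 2(y - t) = 2(1 - -1) = 4
∂y/∂w = x = -1
∂L/∂w = ∂L/∂y · ∂y/∂w = 4 × -1 = -4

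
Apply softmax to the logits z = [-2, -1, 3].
p = [0.0066, 0.0179, 0.9756]

exp(z) = [0.1353, 0.3679, 20.09]
Sum = 20.59
p = [0.0066, 0.0179, 0.9756]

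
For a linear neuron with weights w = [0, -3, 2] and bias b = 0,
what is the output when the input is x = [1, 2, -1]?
y = -8

y = (0)(1) + (-3)(2) + (2)(-1) + 0 = -8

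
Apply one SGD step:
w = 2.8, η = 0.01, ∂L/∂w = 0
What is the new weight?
w_new = 2.8

w_new = w - η·∂L/∂w = 2.8 - 0.01×(0) = 2.8 - (0) = 2.8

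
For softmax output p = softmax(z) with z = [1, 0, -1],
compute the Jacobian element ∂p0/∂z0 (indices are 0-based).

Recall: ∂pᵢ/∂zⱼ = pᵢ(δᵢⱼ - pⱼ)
∂p0/∂z0 = 0.2227

p = softmax(z) = [0.6652, 0.2447, 0.09003]
p0 = 0.6652

∂p0/∂z0 = p0(1 - p0) = 0.6652 × (1 - 0.6652) = 0.2227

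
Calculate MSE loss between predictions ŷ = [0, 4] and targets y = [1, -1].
MSE = 13

MSE = (1/2)((0-1)² + (4--1)²) = (1/2)(1 + 25) = 13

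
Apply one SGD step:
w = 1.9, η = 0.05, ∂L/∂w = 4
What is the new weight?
w_new = 1.7

w_new = w - η·∂L/∂w = 1.9 - 0.05×(4) = 1.9 - (0.2) = 1.7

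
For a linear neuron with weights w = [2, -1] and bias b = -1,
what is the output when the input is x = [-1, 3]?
y = -6

y = (2)(-1) + (-1)(3) + -1 = -6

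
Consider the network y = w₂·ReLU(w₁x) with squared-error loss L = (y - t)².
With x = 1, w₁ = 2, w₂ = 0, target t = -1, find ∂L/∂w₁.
∂L/∂w₁ = 0

Forward pass:
z = w₁x = 2×1 = 2
h = ReLU(2) = 2
y = w₂h = 0×2 = 0

Backward pass:
∂L/∂y = 2(y - t) = 2(0 - -1) = 2
∂y/∂h = w₂ = 0
∂h/∂z = 1 (ReLU derivative)
∂z/∂w₁ = x = 1

∂L/∂w₁ = 2 × 0 × 1 × 1 = 0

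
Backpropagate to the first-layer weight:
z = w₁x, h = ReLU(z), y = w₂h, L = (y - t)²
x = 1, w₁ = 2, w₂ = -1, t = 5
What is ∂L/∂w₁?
∂L/∂w₁ = 14

Forward pass:
z = w₁x = 2×1 = 2
h = ReLU(2) = 2
y = w₂h = -1×2 = -2

Backward pass:
∂L/∂y = 2(y - t) = 2(-2 - 5) = -14
∂y/∂h = w₂ = -1
∂h/∂z = 1 (ReLU derivative)
∂z/∂w₁ = x = 1

∂L/∂w₁ = -14 × -1 × 1 × 1 = 14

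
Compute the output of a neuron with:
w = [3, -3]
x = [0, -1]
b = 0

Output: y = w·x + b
y = 3

y = (3)(0) + (-3)(-1) + 0 = 3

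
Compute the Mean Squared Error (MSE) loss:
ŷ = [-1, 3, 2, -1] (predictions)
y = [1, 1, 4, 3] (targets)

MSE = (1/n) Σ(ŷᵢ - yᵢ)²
MSE = 7

MSE = (1/4)((-1-1)² + (3-1)² + (2-4)² + (-1-3)²) = (1/4)(4 + 4 + 4 + 16) = 7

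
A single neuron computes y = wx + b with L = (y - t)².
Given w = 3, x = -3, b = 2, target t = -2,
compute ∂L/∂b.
∂L/∂b = -10

y = wx + b = (3)(-3) + 2 = -7
∂L/∂y = 2(y - t) = 2(-7 - -2) = -10
∂y/∂b = 1
∂L/∂b = ∂L/∂y · ∂y/∂b = -10 × 1 = -10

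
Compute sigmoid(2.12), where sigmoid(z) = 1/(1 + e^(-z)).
0.8928

sigmoid(2.12) = 1/(1 + e^(-2.12)) = 1/(1 + 0.12) = 0.8928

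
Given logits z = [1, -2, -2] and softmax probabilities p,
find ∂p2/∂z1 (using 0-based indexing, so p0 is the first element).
∂p2/∂z1 = -0.00205

p = softmax(z) = [0.9094, 0.04528, 0.04528]
p2 = 0.04528, p1 = 0.04528

∂p2/∂z1 = -p2 × p1 = -0.04528 × 0.04528 = -0.00205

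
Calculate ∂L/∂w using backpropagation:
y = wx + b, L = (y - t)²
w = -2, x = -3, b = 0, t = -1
∂L/∂w = -42

y = wx + b = (-2)(-3) + 0 = 6
∂L/∂y = 2(y - t) = 2(6 - -1) = 14
∂y/∂w = x = -3
∂L/∂w = ∂L/∂y · ∂y/∂w = 14 × -3 = -42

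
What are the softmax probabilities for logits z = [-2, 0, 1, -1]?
p = [0.0321, 0.2369, 0.6439, 0.0871]

exp(z) = [0.1353, 1, 2.718, 0.3679]
Sum = 4.221
p = [0.0321, 0.2369, 0.6439, 0.0871]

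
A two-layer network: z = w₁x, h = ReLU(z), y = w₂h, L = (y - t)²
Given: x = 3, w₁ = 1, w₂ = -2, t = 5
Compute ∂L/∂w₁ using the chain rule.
∂L/∂w₁ = 132

Forward pass:
z = w₁x = 1×3 = 3
h = ReLU(3) = 3
y = w₂h = -2×3 = -6

Backward pass:
∂L/∂y = 2(y - t) = 2(-6 - 5) = -22
∂y/∂h = w₂ = -2
∂h/∂z = 1 (ReLU derivative)
∂z/∂w₁ = x = 3

∂L/∂w₁ = -22 × -2 × 1 × 3 = 132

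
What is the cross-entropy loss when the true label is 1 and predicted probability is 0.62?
L = 0.478

L = -1·log(0.62) - 0·log(0.38) = -log(0.62) = 0.478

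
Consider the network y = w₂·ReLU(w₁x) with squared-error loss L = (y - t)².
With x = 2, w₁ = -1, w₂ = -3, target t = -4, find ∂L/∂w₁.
∂L/∂w₁ = 0

Forward pass:
z = w₁x = -1×2 = -2
h = ReLU(-2) = 0
y = w₂h = -3×0 = 0

Backward pass:
∂L/∂y = 2(y - t) = 2(0 - -4) = 8
∂y/∂h = w₂ = -3
∂h/∂z = 0 (ReLU derivative)
∂z/∂w₁ = x = 2

∂L/∂w₁ = 8 × -3 × 0 × 2 = 0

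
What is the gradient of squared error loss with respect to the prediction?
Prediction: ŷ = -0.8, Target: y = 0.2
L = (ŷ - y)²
∂L/∂ŷ = -2.0

∂L/∂ŷ = 2(ŷ - y) = 2(-0.8 - 0.2) = 2(-1.0) = -2.0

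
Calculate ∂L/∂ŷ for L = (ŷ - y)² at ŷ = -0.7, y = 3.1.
∂L/∂ŷ = -7.6

∂L/∂ŷ = 2(ŷ - y) = 2(-0.7 - 3.1) = 2(-3.8) = -7.6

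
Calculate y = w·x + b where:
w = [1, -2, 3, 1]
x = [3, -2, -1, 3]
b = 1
y = 8

y = (1)(3) + (-2)(-2) + (3)(-1) + (1)(3) + 1 = 8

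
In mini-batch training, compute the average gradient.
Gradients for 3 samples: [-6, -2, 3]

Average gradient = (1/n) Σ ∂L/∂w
Average gradient = -1.667

Average = (1/3)(-6 + -2 + 3) = -5/3 = -1.667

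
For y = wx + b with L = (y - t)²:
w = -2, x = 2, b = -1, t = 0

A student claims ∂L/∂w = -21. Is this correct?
Incorrect

y = (-2)(2) + -1 = -5
∂L/∂y = 2(y - t) = 2(-5 - 0) = -10
∂y/∂w = x = 2
∂L/∂w = -10 × 2 = -20

Claimed value: -21
Incorrect: The correct gradient is -20.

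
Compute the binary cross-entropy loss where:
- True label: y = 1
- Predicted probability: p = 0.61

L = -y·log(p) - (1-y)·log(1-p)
L = 0.4943

L = -1·log(0.61) - 0·log(0.39) = -log(0.61) = 0.4943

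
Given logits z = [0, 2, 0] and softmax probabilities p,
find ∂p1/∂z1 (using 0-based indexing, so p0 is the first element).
∂p1/∂z1 = 0.1676

p = softmax(z) = [0.1065, 0.787, 0.1065]
p1 = 0.787

∂p1/∂z1 = p1(1 - p1) = 0.787 × (1 - 0.787) = 0.1676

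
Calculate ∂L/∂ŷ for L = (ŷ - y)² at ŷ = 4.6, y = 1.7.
∂L/∂ŷ = 5.8

∂L/∂ŷ = 2(ŷ - y) = 2(4.6 - 1.7) = 2(2.9) = 5.8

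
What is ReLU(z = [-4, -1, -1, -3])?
h = [0, 0, 0, 0]

ReLU applied element-wise: max(0,-4)=0, max(0,-1)=0, max(0,-1)=0, max(0,-3)=0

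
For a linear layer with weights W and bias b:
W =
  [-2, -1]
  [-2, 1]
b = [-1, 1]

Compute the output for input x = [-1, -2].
y = [3, 1]

Wx = [-2×-1 + -1×-2, -2×-1 + 1×-2]
   = [4, 0]
y = Wx + b = [4 + -1, 0 + 1] = [3, 1]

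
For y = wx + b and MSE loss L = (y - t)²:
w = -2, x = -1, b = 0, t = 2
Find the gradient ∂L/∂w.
∂L/∂w = 0

y = wx + b = (-2)(-1) + 0 = 2
∂L/∂y = 2(y - t) = 2(2 - 2) = 0
∂y/∂w = x = -1
∂L/∂w = ∂L/∂y · ∂y/∂w = 0 × -1 = 0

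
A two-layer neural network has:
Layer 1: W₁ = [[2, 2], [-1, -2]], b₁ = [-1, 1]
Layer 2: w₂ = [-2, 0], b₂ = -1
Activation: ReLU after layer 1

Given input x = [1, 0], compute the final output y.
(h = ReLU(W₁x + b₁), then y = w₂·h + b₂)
y = -3

Layer 1 pre-activation: z₁ = [1, 0]
After ReLU: h = [1, 0]
Layer 2 output: y = -2×1 + 0×0 + -1 = -3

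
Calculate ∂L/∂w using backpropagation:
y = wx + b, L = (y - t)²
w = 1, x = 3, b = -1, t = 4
∂L/∂w = -12

y = wx + b = (1)(3) + -1 = 2
∂L/∂y = 2(y - t) = 2(2 - 4) = -4
∂y/∂w = x = 3
∂L/∂w = ∂L/∂y · ∂y/∂w = -4 × 3 = -12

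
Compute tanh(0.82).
0.6751

tanh(0.82) = (e^(0.82) - e^(-0.82))/(e^(0.82) + e^(-0.82)) = 0.6751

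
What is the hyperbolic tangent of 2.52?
0.9871

tanh(2.52) = (e^(2.52) - e^(-2.52))/(e^(2.52) + e^(-2.52)) = 0.9871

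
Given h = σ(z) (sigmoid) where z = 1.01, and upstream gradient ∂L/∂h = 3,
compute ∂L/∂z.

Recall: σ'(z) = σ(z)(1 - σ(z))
∂L/∂z = 0.5871

σ(1.01) = 0.733
σ'(1.01) = σ(1.01)(1 - σ(1.01)) = 0.733 × 0.267 = 0.1957
∂L/∂z = ∂L/∂h · σ'(z) = 3 × 0.1957 = 0.5871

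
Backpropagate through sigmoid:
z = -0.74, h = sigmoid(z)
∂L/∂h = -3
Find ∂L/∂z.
∂L/∂z = -0.656

σ(-0.74) = 0.323
σ'(-0.74) = σ(-0.74)(1 - σ(-0.74)) = 0.323 × 0.677 = 0.2187
∂L/∂z = ∂L/∂h · σ'(z) = -3 × 0.2187 = -0.656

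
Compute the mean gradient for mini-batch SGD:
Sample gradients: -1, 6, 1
Average gradient = 2

Average = (1/3)(-1 + 6 + 1) = 6/3 = 2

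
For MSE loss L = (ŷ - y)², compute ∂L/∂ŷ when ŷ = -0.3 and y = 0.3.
∂L/∂ŷ = -1.2

∂L/∂ŷ = 2(ŷ - y) = 2(-0.3 - 0.3) = 2(-0.6) = -1.2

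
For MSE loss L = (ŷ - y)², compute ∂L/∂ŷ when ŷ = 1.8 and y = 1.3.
∂L/∂ŷ = 1.0

∂L/∂ŷ = 2(ŷ - y) = 2(1.8 - 1.3) = 2(0.5) = 1.0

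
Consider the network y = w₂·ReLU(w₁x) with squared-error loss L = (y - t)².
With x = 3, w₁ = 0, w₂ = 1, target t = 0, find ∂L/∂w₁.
∂L/∂w₁ = 0

Forward pass:
z = w₁x = 0×3 = 0
h = ReLU(0) = 0
y = w₂h = 1×0 = 0

Backward pass:
∂L/∂y = 2(y - t) = 2(0 - 0) = 0
∂y/∂h = w₂ = 1
∂h/∂z = 0 (ReLU derivative)
∂z/∂w₁ = x = 3

∂L/∂w₁ = 0 × 1 × 0 × 3 = 0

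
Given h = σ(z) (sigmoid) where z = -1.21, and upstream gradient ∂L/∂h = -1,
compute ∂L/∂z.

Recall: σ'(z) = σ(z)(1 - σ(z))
∂L/∂z = -0.1769

σ(-1.21) = 0.2297
σ'(-1.21) = σ(-1.21)(1 - σ(-1.21)) = 0.2297 × 0.7703 = 0.1769
∂L/∂z = ∂L/∂h · σ'(z) = -1 × 0.1769 = -0.1769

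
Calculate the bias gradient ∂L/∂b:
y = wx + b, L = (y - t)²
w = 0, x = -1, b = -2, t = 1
∂L/∂b = -6

y = wx + b = (0)(-1) + -2 = -2
∂L/∂y = 2(y - t) = 2(-2 - 1) = -6
∂y/∂b = 1
∂L/∂b = ∂L/∂y · ∂y/∂b = -6 × 1 = -6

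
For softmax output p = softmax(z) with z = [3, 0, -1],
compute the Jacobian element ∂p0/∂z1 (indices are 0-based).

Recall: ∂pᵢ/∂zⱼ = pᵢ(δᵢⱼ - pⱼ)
∂p0/∂z1 = -0.04364

p = softmax(z) = [0.9362, 0.04661, 0.01715]
p0 = 0.9362, p1 = 0.04661

∂p0/∂z1 = -p0 × p1 = -0.9362 × 0.04661 = -0.04364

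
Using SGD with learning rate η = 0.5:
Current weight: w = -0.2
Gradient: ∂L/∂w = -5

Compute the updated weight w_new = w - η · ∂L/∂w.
w_new = 2.3

w_new = w - η·∂L/∂w = -0.2 - 0.5×(-5) = -0.2 - (-2.5) = 2.3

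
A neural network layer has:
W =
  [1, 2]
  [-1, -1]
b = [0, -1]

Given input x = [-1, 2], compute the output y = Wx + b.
y = [3, -2]

Wx = [1×-1 + 2×2, -1×-1 + -1×2]
   = [3, -1]
y = Wx + b = [3 + 0, -1 + -1] = [3, -2]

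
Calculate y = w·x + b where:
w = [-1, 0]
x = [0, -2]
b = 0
y = 0

y = (-1)(0) + (0)(-2) + 0 = 0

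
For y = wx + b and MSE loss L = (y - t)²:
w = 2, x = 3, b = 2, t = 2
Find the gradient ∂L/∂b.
∂L/∂b = 12

y = wx + b = (2)(3) + 2 = 8
∂L/∂y = 2(y - t) = 2(8 - 2) = 12
∂y/∂b = 1
∂L/∂b = ∂L/∂y · ∂y/∂b = 12 × 1 = 12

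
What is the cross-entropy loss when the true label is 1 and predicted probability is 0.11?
L = 2.207

L = -1·log(0.11) - 0·log(0.89) = -log(0.11) = 2.207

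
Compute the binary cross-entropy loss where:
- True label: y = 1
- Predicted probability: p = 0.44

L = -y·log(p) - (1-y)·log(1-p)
L = 0.821

L = -1·log(0.44) - 0·log(0.56) = -log(0.44) = 0.821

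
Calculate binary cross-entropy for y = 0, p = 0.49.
L = 0.6733

L = -0·log(0.49) - 1·log(0.51) = -log(0.51) = 0.6733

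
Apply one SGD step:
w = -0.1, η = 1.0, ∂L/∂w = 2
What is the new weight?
w_new = -2.1

w_new = w - η·∂L/∂w = -0.1 - 1.0×(2) = -0.1 - (2) = -2.1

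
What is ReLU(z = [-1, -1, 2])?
h = [0, 0, 2]

ReLU applied element-wise: max(0,-1)=0, max(0,-1)=0, max(0,2)=2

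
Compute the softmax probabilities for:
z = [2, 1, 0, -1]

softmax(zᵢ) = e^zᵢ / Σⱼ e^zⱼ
p = [0.6439, 0.2369, 0.0871, 0.0321]

exp(z) = [7.389, 2.718, 1, 0.3679]
Sum = 11.48
p = [0.6439, 0.2369, 0.0871, 0.0321]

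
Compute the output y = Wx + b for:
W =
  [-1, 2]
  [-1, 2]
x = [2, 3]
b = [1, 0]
y = [5, 4]

Wx = [-1×2 + 2×3, -1×2 + 2×3]
   = [4, 4]
y = Wx + b = [4 + 1, 4 + 0] = [5, 4]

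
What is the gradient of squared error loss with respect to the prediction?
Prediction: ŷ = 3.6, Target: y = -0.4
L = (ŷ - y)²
∂L/∂ŷ = 8.0

∂L/∂ŷ = 2(ŷ - y) = 2(3.6 - -0.4) = 2(4.0) = 8.0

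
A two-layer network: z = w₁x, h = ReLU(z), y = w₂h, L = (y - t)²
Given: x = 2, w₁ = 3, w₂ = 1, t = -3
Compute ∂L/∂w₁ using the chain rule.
∂L/∂w₁ = 36

Forward pass:
z = w₁x = 3×2 = 6
h = ReLU(6) = 6
y = w₂h = 1×6 = 6

Backward pass:
∂L/∂y = 2(y - t) = 2(6 - -3) = 18
∂y/∂h = w₂ = 1
∂h/∂z = 1 (ReLU derivative)
∂z/∂w₁ = x = 2

∂L/∂w₁ = 18 × 1 × 1 × 2 = 36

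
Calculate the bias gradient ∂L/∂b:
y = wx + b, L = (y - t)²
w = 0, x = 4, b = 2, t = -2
∂L/∂b = 8

y = wx + b = (0)(4) + 2 = 2
∂L/∂y = 2(y - t) = 2(2 - -2) = 8
∂y/∂b = 1
∂L/∂b = ∂L/∂y · ∂y/∂b = 8 × 1 = 8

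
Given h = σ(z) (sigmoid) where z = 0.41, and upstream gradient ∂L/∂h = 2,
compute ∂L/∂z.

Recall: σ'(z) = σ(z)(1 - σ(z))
∂L/∂z = 0.4796

σ(0.41) = 0.6011
σ'(0.41) = σ(0.41)(1 - σ(0.41)) = 0.6011 × 0.3989 = 0.2398
∂L/∂z = ∂L/∂h · σ'(z) = 2 × 0.2398 = 0.4796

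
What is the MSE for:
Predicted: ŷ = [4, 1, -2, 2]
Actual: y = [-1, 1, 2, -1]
MSE = 12.5

MSE = (1/4)((4--1)² + (1-1)² + (-2-2)² + (2--1)²) = (1/4)(25 + 0 + 16 + 9) = 12.5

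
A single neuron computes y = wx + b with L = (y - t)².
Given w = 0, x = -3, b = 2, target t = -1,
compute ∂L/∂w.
∂L/∂w = -18

y = wx + b = (0)(-3) + 2 = 2
∂L/∂y = 2(y - t) = 2(2 - -1) = 6
∂y/∂w = x = -3
∂L/∂w = ∂L/∂y · ∂y/∂w = 6 × -3 = -18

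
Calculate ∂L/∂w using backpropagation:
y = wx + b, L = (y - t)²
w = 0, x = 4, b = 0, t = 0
∂L/∂w = 0

y = wx + b = (0)(4) + 0 = 0
∂L/∂y = 2(y - t) = 2(0 - 0) = 0
∂y/∂w = x = 4
∂L/∂w = ∂L/∂y · ∂y/∂w = 0 × 4 = 0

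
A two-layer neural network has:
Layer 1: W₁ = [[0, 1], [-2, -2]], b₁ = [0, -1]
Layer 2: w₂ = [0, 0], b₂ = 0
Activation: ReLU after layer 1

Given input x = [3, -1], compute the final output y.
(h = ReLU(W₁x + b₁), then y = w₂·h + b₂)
y = 0

Layer 1 pre-activation: z₁ = [-1, -5]
After ReLU: h = [0, 0]
Layer 2 output: y = 0×0 + 0×0 + 0 = 0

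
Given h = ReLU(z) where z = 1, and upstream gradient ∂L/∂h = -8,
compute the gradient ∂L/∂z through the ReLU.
∂L/∂z = -8

h = ReLU(1) = 1
Since z > 0: ∂h/∂z = 1
∂L/∂z = ∂L/∂h · ∂h/∂z = -8 × 1 = -8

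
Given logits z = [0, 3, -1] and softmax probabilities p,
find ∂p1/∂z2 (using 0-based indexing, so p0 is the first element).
∂p1/∂z2 = -0.01605

p = softmax(z) = [0.04661, 0.9362, 0.01715]
p1 = 0.9362, p2 = 0.01715

∂p1/∂z2 = -p1 × p2 = -0.9362 × 0.01715 = -0.01605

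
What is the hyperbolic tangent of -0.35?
-0.3364

tanh(-0.35) = (e^(-0.35) - e^(0.35))/(e^(-0.35) + e^(0.35)) = -0.3364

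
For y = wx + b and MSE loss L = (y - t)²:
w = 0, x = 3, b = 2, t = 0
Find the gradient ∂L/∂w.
∂L/∂w = 12

y = wx + b = (0)(3) + 2 = 2
∂L/∂y = 2(y - t) = 2(2 - 0) = 4
∂y/∂w = x = 3
∂L/∂w = ∂L/∂y · ∂y/∂w = 4 × 3 = 12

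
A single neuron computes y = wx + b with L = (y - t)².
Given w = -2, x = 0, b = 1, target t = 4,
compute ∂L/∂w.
∂L/∂w = 0

y = wx + b = (-2)(0) + 1 = 1
∂L/∂y = 2(y - t) = 2(1 - 4) = -6
∂y/∂w = x = 0
∂L/∂w = ∂L/∂y · ∂y/∂w = -6 × 0 = 0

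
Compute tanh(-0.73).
-0.6231

tanh(-0.73) = (e^(-0.73) - e^(0.73))/(e^(-0.73) + e^(0.73)) = -0.6231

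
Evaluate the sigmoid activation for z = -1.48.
0.1854

sigmoid(-1.48) = 1/(1 + e^(1.48)) = 1/(1 + 4.393) = 0.1854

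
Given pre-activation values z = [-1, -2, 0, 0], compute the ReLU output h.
h = [0, 0, 0, 0]

ReLU applied element-wise: max(0,-1)=0, max(0,-2)=0, max(0,0)=0, max(0,0)=0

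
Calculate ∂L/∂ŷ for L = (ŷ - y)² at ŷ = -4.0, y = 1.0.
∂L/∂ŷ = -10.0

∂L/∂ŷ = 2(ŷ - y) = 2(-4.0 - 1.0) = 2(-5.0) = -10.0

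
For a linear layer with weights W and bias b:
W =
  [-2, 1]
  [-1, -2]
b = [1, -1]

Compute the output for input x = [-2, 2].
y = [7, -3]

Wx = [-2×-2 + 1×2, -1×-2 + -2×2]
   = [6, -2]
y = Wx + b = [6 + 1, -2 + -1] = [7, -3]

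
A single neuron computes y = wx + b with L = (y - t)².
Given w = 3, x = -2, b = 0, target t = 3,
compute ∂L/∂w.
∂L/∂w = 36

y = wx + b = (3)(-2) + 0 = -6
∂L/∂y = 2(y - t) = 2(-6 - 3) = -18
∂y/∂w = x = -2
∂L/∂w = ∂L/∂y · ∂y/∂w = -18 × -2 = 36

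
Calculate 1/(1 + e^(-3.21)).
0.9612

sigmoid(3.21) = 1/(1 + e^(-3.21)) = 1/(1 + 0.04036) = 0.9612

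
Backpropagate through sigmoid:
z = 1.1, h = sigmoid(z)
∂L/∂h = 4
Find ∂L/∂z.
∂L/∂z = 0.7495

σ(1.1) = 0.7503
σ'(1.1) = σ(1.1)(1 - σ(1.1)) = 0.7503 × 0.2497 = 0.1874
∂L/∂z = ∂L/∂h · σ'(z) = 4 × 0.1874 = 0.7495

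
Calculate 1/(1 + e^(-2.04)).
0.8849

sigmoid(2.04) = 1/(1 + e^(-2.04)) = 1/(1 + 0.13) = 0.8849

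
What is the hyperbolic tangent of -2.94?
-0.9944

tanh(-2.94) = (e^(-2.94) - e^(2.94))/(e^(-2.94) + e^(2.94)) = -0.9944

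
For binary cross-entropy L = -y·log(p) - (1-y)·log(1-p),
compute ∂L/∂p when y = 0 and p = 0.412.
∂L/∂p = 1.701

∂L/∂p = -y/p + (1-y)/(1-p) = 0 + 1/0.588 = 1.701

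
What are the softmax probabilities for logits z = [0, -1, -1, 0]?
p = [0.3655, 0.1345, 0.1345, 0.3655]

exp(z) = [1, 0.3679, 0.3679, 1]
Sum = 2.736
p = [0.3655, 0.1345, 0.1345, 0.3655]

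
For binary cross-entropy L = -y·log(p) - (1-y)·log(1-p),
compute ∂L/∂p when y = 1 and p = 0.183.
∂L/∂p = -5.464

∂L/∂p = -y/p + (1-y)/(1-p) = -1/0.183 + 0 = -5.464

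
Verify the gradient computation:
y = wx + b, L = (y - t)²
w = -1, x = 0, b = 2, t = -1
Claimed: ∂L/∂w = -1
Incorrect

y = (-1)(0) + 2 = 2
∂L/∂y = 2(y - t) = 2(2 - -1) = 6
∂y/∂w = x = 0
∂L/∂w = 6 × 0 = 0

Claimed value: -1
Incorrect: The correct gradient is 0.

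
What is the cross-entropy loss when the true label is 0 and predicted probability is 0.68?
L = 1.139

L = -0·log(0.68) - 1·log(0.32) = -log(0.32) = 1.139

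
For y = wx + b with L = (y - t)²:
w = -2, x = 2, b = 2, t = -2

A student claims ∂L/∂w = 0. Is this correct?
Correct

y = (-2)(2) + 2 = -2
∂L/∂y = 2(y - t) = 2(-2 - -2) = 0
∂y/∂w = x = 2
∂L/∂w = 0 × 2 = 0

Claimed value: 0
Correct: The correct gradient is 0.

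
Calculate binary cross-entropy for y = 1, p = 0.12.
L = 2.12

L = -1·log(0.12) - 0·log(0.88) = -log(0.12) = 2.12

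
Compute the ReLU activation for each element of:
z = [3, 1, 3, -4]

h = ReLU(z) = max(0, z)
h = [3, 1, 3, 0]

ReLU applied element-wise: max(0,3)=3, max(0,1)=1, max(0,3)=3, max(0,-4)=0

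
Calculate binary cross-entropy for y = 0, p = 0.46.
L = 0.6162

L = -0·log(0.46) - 1·log(0.54) = -log(0.54) = 0.6162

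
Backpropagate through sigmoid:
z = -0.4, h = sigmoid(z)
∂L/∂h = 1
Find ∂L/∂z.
∂L/∂z = 0.2403

σ(-0.4) = 0.4013
σ'(-0.4) = σ(-0.4)(1 - σ(-0.4)) = 0.4013 × 0.5987 = 0.2403
∂L/∂z = ∂L/∂h · σ'(z) = 1 × 0.2403 = 0.2403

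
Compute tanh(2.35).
0.982

tanh(2.35) = (e^(2.35) - e^(-2.35))/(e^(2.35) + e^(-2.35)) = 0.982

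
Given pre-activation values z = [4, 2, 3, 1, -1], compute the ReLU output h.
h = [4, 2, 3, 1, 0]

ReLU applied element-wise: max(0,4)=4, max(0,2)=2, max(0,3)=3, max(0,1)=1, max(0,-1)=0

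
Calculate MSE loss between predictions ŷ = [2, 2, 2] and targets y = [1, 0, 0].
MSE = 3

MSE = (1/3)((2-1)² + (2-0)² + (2-0)²) = (1/3)(1 + 4 + 4) = 3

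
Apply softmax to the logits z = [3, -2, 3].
p = [0.4983, 0.0034, 0.4983]

exp(z) = [20.09, 0.1353, 20.09]
Sum = 40.31
p = [0.4983, 0.0034, 0.4983]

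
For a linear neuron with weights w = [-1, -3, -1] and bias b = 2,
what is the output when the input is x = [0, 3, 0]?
y = -7

y = (-1)(0) + (-3)(3) + (-1)(0) + 2 = -7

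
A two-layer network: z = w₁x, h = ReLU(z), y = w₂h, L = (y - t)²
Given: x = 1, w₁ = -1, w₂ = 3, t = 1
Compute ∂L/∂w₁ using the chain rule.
∂L/∂w₁ = 0

Forward pass:
z = w₁x = -1×1 = -1
h = ReLU(-1) = 0
y = w₂h = 3×0 = 0

Backward pass:
∂L/∂y = 2(y - t) = 2(0 - 1) = -2
∂y/∂h = w₂ = 3
∂h/∂z = 0 (ReLU derivative)
∂z/∂w₁ = x = 1

∂L/∂w₁ = -2 × 3 × 0 × 1 = 0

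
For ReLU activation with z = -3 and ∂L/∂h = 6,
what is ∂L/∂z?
∂L/∂z = 0

h = ReLU(-3) = 0
Since z < 0: ∂h/∂z = 0
∂L/∂z = ∂L/∂h · ∂h/∂z = 6 × 0 = 0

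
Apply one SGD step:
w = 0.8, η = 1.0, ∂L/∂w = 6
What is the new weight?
w_new = -5.2

w_new = w - η·∂L/∂w = 0.8 - 1.0×(6) = 0.8 - (6) = -5.2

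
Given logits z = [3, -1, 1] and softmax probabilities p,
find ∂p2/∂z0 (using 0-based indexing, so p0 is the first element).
∂p2/∂z0 = -0.1017

p = softmax(z) = [0.8668, 0.01588, 0.1173]
p2 = 0.1173, p0 = 0.8668

∂p2/∂z0 = -p2 × p0 = -0.1173 × 0.8668 = -0.1017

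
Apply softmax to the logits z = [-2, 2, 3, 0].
p = [0.0047, 0.2583, 0.702, 0.035]

exp(z) = [0.1353, 7.389, 20.09, 1]
Sum = 28.61
p = [0.0047, 0.2583, 0.702, 0.035]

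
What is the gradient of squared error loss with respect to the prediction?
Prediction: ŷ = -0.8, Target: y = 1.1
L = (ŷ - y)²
∂L/∂ŷ = -3.8

∂L/∂ŷ = 2(ŷ - y) = 2(-0.8 - 1.1) = 2(-1.9) = -3.8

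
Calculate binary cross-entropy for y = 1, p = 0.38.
L = 0.9676

L = -1·log(0.38) - 0·log(0.62) = -log(0.38) = 0.9676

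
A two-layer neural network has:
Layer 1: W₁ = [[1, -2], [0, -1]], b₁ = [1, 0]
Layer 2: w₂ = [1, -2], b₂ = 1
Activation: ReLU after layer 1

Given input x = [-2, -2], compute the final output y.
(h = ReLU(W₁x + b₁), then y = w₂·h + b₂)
y = 0

Layer 1 pre-activation: z₁ = [3, 2]
After ReLU: h = [3, 2]
Layer 2 output: y = 1×3 + -2×2 + 1 = 0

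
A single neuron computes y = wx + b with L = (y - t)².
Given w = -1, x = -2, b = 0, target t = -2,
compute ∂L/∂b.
∂L/∂b = 8

y = wx + b = (-1)(-2) + 0 = 2
∂L/∂y = 2(y - t) = 2(2 - -2) = 8
∂y/∂b = 1
∂L/∂b = ∂L/∂y · ∂y/∂b = 8 × 1 = 8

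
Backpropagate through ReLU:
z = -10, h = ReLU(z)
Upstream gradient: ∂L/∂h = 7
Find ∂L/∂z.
∂L/∂z = 0

h = ReLU(-10) = 0
Since z < 0: ∂h/∂z = 0
∂L/∂z = ∂L/∂h · ∂h/∂z = 7 × 0 = 0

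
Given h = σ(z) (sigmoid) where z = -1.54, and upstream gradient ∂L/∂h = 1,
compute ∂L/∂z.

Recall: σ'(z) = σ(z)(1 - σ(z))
∂L/∂z = 0.1454

σ(-1.54) = 0.1765
σ'(-1.54) = σ(-1.54)(1 - σ(-1.54)) = 0.1765 × 0.8235 = 0.1454
∂L/∂z = ∂L/∂h · σ'(z) = 1 × 0.1454 = 0.1454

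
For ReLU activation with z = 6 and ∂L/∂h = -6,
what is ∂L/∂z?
∂L/∂z = -6

h = ReLU(6) = 6
Since z > 0: ∂h/∂z = 1
∂L/∂z = ∂L/∂h · ∂h/∂z = -6 × 1 = -6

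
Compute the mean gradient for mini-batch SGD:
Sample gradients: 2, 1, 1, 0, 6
Average gradient = 2

Average = (1/5)(2 + 1 + 1 + 0 + 6) = 10/5 = 2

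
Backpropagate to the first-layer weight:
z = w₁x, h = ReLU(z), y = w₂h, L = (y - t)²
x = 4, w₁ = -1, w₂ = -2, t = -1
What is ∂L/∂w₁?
∂L/∂w₁ = 0

Forward pass:
z = w₁x = -1×4 = -4
h = ReLU(-4) = 0
y = w₂h = -2×0 = 0

Backward pass:
∂L/∂y = 2(y - t) = 2(0 - -1) = 2
∂y/∂h = w₂ = -2
∂h/∂z = 0 (ReLU derivative)
∂z/∂w₁ = x = 4

∂L/∂w₁ = 2 × -2 × 0 × 4 = 0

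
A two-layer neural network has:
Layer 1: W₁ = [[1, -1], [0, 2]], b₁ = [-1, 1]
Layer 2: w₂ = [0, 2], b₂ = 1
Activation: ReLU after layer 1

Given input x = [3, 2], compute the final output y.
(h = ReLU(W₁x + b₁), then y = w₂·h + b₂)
y = 11

Layer 1 pre-activation: z₁ = [0, 5]
After ReLU: h = [0, 5]
Layer 2 output: y = 0×0 + 2×5 + 1 = 11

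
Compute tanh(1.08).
0.7932

tanh(1.08) = (e^(1.08) - e^(-1.08))/(e^(1.08) + e^(-1.08)) = 0.7932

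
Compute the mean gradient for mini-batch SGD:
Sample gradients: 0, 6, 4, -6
Average gradient = 1

Average = (1/4)(0 + 6 + 4 + -6) = 4/4 = 1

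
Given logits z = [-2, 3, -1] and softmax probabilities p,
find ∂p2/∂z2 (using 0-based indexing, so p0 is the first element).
∂p2/∂z2 = 0.01755

p = softmax(z) = [0.006573, 0.9756, 0.01787]
p2 = 0.01787

∂p2/∂z2 = p2(1 - p2) = 0.01787 × (1 - 0.01787) = 0.01755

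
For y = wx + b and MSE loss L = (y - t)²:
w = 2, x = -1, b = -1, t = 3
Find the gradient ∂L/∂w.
∂L/∂w = 12

y = wx + b = (2)(-1) + -1 = -3
∂L/∂y = 2(y - t) = 2(-3 - 3) = -12
∂y/∂w = x = -1
∂L/∂w = ∂L/∂y · ∂y/∂w = -12 × -1 = 12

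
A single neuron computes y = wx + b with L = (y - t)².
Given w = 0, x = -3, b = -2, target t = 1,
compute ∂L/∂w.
∂L/∂w = 18

y = wx + b = (0)(-3) + -2 = -2
∂L/∂y = 2(y - t) = 2(-2 - 1) = -6
∂y/∂w = x = -3
∂L/∂w = ∂L/∂y · ∂y/∂w = -6 × -3 = 18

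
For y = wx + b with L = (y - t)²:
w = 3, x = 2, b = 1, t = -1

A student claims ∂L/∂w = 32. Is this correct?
Correct

y = (3)(2) + 1 = 7
∂L/∂y = 2(y - t) = 2(7 - -1) = 16
∂y/∂w = x = 2
∂L/∂w = 16 × 2 = 32

Claimed value: 32
Correct: The correct gradient is 32.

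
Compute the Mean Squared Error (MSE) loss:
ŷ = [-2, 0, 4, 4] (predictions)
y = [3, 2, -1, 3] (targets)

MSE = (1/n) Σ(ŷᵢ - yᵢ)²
MSE = 13.75

MSE = (1/4)((-2-3)² + (0-2)² + (4--1)² + (4-3)²) = (1/4)(25 + 4 + 25 + 1) = 13.75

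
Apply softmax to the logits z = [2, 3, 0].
p = [0.2595, 0.7054, 0.0351]

exp(z) = [7.389, 20.09, 1]
Sum = 28.47
p = [0.2595, 0.7054, 0.0351]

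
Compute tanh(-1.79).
-0.9458

tanh(-1.79) = (e^(-1.79) - e^(1.79))/(e^(-1.79) + e^(1.79)) = -0.9458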